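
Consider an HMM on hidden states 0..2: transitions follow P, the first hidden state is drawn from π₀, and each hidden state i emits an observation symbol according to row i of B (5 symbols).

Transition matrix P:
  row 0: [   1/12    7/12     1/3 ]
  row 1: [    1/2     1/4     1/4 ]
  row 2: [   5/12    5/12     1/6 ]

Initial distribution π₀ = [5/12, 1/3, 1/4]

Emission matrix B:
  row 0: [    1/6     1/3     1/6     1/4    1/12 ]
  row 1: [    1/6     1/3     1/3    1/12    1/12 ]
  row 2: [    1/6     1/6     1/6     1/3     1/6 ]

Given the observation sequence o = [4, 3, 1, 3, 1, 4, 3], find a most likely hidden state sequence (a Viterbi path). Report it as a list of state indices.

path = [2, 0, 1, 0, 1, 0, 2]

t=0: δ = [3.472e-02, 2.778e-02, 4.167e-02]  (obs o_0=4)
t=1: δ = [4.340e-03, 1.688e-03, 3.858e-03]  ψ = [2, 0, 0]  (obs o_1=3)
t=2: δ = [5.358e-04, 8.439e-04, 2.411e-04]  ψ = [2, 0, 0]  (obs o_2=1)
t=3: δ = [1.055e-04, 2.605e-05, 7.033e-05]  ψ = [1, 0, 1]  (obs o_3=3)
t=4: δ = [9.768e-06, 2.051e-05, 5.861e-06]  ψ = [2, 0, 0]  (obs o_4=1)
t=5: δ = [8.547e-07, 4.748e-07, 8.547e-07]  ψ = [1, 0, 1]  (obs o_5=4)
t=6: δ = [8.903e-08, 4.155e-08, 9.497e-08]  ψ = [2, 0, 0]  (obs o_6=3)
backtrack: best end state = 2; path = [2, 0, 1, 0, 1, 0, 2]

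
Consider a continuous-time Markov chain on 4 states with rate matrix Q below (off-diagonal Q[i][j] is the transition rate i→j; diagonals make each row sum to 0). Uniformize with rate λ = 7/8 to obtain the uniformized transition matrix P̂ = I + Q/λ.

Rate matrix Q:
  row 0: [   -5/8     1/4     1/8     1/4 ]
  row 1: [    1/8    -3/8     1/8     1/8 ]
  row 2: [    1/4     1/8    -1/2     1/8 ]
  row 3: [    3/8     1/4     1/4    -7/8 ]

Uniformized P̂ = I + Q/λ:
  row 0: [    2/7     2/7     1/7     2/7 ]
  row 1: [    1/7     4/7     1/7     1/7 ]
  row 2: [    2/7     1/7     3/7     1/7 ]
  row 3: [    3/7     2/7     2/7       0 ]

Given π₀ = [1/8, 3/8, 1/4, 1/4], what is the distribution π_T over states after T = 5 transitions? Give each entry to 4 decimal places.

π = [0.2577, 0.3536, 0.2315, 0.1571]

t=0: π = [0.1250, 0.3750, 0.2500, 0.2500]
t=1: π = [0.2679, 0.3571, 0.2500, 0.1250]
t=2: π = [0.2526, 0.3520, 0.2321, 0.1633]
t=3: π = [0.2587, 0.3531, 0.2325, 0.1556]
t=4: π = [0.2575, 0.3534, 0.2315, 0.1576]
t=5: π = [0.2577, 0.3536, 0.2315, 0.1571]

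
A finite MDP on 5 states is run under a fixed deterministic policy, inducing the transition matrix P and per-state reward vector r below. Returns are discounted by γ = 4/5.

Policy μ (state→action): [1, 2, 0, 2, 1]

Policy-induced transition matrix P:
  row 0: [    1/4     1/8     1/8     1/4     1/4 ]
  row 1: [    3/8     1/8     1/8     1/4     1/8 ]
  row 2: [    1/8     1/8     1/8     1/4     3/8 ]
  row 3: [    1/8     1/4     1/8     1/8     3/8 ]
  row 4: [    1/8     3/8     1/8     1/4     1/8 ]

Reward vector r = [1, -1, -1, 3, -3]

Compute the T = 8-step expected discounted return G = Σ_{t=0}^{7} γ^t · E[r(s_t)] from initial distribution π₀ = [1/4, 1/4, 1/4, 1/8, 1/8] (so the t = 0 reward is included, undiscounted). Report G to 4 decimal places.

G = -0.7905

t=0: π = [0.2500, 0.2500, 0.2500, 0.1250, 0.1250], E[r] = -0.2500, γ^t·E[r] = -0.250000, running G = -0.250000
t=1: π = [0.2188, 0.1719, 0.1250, 0.2344, 0.2500], E[r] = -0.1250, γ^t·E[r] = -0.100000, running G = -0.350000
t=2: π = [0.1953, 0.2168, 0.1250, 0.2207, 0.2422], E[r] = -0.2109, γ^t·E[r] = -0.135000, running G = -0.485000
t=3: π = [0.2036, 0.2131, 0.1250, 0.2224, 0.2358], E[r] = -0.1748, γ^t·E[r] = -0.089500, running G = -0.574500
t=4: π = [0.2037, 0.2118, 0.1250, 0.2222, 0.2373], E[r] = -0.1783, γ^t·E[r] = -0.073050, running G = -0.647550
t=5: π = [0.2034, 0.2121, 0.1250, 0.2222, 0.2373], E[r] = -0.1788, γ^t·E[r] = -0.058595, running G = -0.706145
t=6: π = [0.2035, 0.2121, 0.1250, 0.2222, 0.2372], E[r] = -0.1787, γ^t·E[r] = -0.046839, running G = -0.752984
t=7: π = [0.2035, 0.2121, 0.1250, 0.2222, 0.2372], E[r] = -0.1787, γ^t·E[r] = -0.037471, running G = -0.790454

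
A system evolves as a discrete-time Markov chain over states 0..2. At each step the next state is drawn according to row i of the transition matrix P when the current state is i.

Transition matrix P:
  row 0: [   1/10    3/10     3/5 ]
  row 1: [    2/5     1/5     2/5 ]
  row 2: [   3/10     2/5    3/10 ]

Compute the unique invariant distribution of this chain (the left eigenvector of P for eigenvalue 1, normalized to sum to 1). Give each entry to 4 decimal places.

Balance equations π_j = Σ_i π_i·P[i][j]:
  π_0 = 1/10·π_0 + 2/5·π_1 + 3/10·π_2
  π_1 = 3/10·π_0 + 1/5·π_1 + 2/5·π_2
  normalize: π_0 + π_1 + π_2 = 1
Solving the linear system gives exactly π = [8/29, 9/29, 12/29].

π = [0.2759, 0.3103, 0.4138]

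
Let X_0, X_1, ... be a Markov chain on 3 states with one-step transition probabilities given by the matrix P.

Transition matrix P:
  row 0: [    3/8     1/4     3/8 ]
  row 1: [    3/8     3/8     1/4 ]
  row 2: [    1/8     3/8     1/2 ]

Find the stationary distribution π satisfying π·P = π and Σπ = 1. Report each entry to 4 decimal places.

Balance equations π_j = Σ_i π_i·P[i][j]:
  π_0 = 3/8·π_0 + 3/8·π_1 + 1/8·π_2
  π_1 = 1/4·π_0 + 3/8·π_1 + 3/8·π_2
  normalize: π_0 + π_1 + π_2 = 1
Solving the linear system gives exactly π = [7/25, 17/50, 19/50].

π = [0.2800, 0.3400, 0.3800]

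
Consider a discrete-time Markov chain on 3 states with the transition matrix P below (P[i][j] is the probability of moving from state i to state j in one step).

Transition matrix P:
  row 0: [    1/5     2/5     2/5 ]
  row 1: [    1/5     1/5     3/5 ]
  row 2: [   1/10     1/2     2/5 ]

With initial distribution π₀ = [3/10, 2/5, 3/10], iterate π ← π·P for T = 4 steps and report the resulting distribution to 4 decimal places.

t=0: π = [0.3000, 0.4000, 0.3000]
t=1: π = [0.1700, 0.3500, 0.4800]
t=2: π = [0.1520, 0.3780, 0.4700]
t=3: π = [0.1530, 0.3714, 0.4756]
t=4: π = [0.1524, 0.3733, 0.4743]

π = [0.1524, 0.3733, 0.4743]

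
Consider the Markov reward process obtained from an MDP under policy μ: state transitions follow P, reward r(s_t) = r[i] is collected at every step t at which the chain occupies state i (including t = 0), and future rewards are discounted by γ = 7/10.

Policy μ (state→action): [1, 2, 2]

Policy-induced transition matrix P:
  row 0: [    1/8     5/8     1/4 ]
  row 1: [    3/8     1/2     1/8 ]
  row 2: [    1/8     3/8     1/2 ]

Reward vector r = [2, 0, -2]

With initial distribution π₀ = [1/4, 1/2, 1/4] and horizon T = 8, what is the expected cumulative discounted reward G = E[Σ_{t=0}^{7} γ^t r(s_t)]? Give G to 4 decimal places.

t=0: π = [0.2500, 0.5000, 0.2500], E[r] = 0.0000, γ^t·E[r] = 0.000000, running G = 0.000000
t=1: π = [0.2500, 0.5000, 0.2500], E[r] = 0.0000, γ^t·E[r] = 0.000000, running G = 0.000000
t=2: π = [0.2500, 0.5000, 0.2500], E[r] = 0.0000, γ^t·E[r] = 0.000000, running G = 0.000000
t=3: π = [0.2500, 0.5000, 0.2500], E[r] = 0.0000, γ^t·E[r] = 0.000000, running G = 0.000000
t=4: π = [0.2500, 0.5000, 0.2500], E[r] = 0.0000, γ^t·E[r] = 0.000000, running G = 0.000000
t=5: π = [0.2500, 0.5000, 0.2500], E[r] = 0.0000, γ^t·E[r] = 0.000000, running G = 0.000000
t=6: π = [0.2500, 0.5000, 0.2500], E[r] = 0.0000, γ^t·E[r] = 0.000000, running G = 0.000000
t=7: π = [0.2500, 0.5000, 0.2500], E[r] = 0.0000, γ^t·E[r] = 0.000000, running G = 0.000000

G = 0.0000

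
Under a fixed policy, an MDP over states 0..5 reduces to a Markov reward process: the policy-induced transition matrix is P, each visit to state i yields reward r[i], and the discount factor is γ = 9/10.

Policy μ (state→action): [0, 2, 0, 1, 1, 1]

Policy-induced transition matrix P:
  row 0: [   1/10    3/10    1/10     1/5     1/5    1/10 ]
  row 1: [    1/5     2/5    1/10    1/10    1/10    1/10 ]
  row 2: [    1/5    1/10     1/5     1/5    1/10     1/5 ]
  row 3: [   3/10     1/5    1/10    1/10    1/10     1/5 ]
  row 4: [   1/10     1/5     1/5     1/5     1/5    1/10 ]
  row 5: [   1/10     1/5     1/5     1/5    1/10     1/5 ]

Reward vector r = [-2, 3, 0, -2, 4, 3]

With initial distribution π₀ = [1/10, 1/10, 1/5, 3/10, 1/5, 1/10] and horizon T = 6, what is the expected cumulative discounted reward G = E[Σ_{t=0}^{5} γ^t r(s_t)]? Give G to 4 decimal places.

G = 4.3631

t=0: π = [0.1000, 0.1000, 0.2000, 0.3000, 0.2000, 0.1000], E[r] = 0.6000, γ^t·E[r] = 0.600000, running G = 0.600000
t=1: π = [0.1900, 0.2100, 0.1500, 0.1600, 0.1300, 0.1600], E[r] = 0.9300, γ^t·E[r] = 0.837000, running G = 1.437000
t=2: π = [0.1680, 0.2460, 0.1440, 0.1630, 0.1320, 0.1470], E[r] = 1.0450, γ^t·E[r] = 0.846450, running G = 2.283450
t=3: π = [0.1716, 0.2516, 0.1423, 0.1591, 0.1300, 0.1454], E[r] = 1.0496, γ^t·E[r] = 0.765158, running G = 3.048608
t=4: π = [0.1712, 0.2533, 0.1418, 0.1589, 0.1302, 0.1447], E[r] = 1.0542, γ^t·E[r] = 0.691628, running G = 3.740236
t=5: π = [0.1713, 0.2536, 0.1417, 0.1588, 0.1301, 0.1445], E[r] = 1.0548, γ^t·E[r] = 0.622851, running G = 4.363087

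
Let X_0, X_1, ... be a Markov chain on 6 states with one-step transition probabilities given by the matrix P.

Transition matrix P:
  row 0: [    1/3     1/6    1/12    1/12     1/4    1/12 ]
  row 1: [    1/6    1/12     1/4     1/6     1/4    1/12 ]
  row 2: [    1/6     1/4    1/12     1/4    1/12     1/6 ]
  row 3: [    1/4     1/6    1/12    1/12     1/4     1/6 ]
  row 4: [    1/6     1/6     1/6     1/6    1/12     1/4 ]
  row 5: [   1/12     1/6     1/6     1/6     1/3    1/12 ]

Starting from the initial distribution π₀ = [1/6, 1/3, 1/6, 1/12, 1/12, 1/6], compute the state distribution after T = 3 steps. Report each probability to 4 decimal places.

π = [0.2006, 0.1642, 0.1398, 0.1487, 0.2067, 0.1400]

t=0: π = [0.1667, 0.3333, 0.1667, 0.0833, 0.0833, 0.1667]
t=1: π = [0.1875, 0.1528, 0.1597, 0.1597, 0.2222, 0.1181]
t=2: π = [0.2014, 0.1672, 0.1372, 0.1510, 0.1962, 0.1470]
t=3: π = [0.2006, 0.1642, 0.1398, 0.1487, 0.2067, 0.1400]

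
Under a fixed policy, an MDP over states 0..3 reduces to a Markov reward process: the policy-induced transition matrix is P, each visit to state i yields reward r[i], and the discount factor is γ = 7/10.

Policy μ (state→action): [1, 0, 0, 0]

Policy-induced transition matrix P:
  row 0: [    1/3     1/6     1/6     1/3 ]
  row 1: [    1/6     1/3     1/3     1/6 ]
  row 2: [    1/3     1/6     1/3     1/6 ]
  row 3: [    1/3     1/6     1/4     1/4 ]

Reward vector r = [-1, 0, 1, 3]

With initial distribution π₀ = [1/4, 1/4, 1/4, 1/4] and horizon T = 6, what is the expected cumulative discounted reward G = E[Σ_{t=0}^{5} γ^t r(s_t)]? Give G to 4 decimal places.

G = 2.0501

t=0: π = [0.2500, 0.2500, 0.2500, 0.2500], E[r] = 0.7500, γ^t·E[r] = 0.750000, running G = 0.750000
t=1: π = [0.2917, 0.2083, 0.2708, 0.2292], E[r] = 0.6667, γ^t·E[r] = 0.466667, running G = 1.216667
t=2: π = [0.2986, 0.2014, 0.2656, 0.2344], E[r] = 0.6701, γ^t·E[r] = 0.328368, running G = 1.545035
t=3: π = [0.2998, 0.2002, 0.2640, 0.2360], E[r] = 0.6722, γ^t·E[r] = 0.230552, running G = 1.775587
t=4: π = [0.3000, 0.2000, 0.2637, 0.2363], E[r] = 0.6726, γ^t·E[r] = 0.161497, running G = 1.937084
t=5: π = [0.3000, 0.2000, 0.2636, 0.2364], E[r] = 0.6727, γ^t·E[r] = 0.113062, running G = 2.050146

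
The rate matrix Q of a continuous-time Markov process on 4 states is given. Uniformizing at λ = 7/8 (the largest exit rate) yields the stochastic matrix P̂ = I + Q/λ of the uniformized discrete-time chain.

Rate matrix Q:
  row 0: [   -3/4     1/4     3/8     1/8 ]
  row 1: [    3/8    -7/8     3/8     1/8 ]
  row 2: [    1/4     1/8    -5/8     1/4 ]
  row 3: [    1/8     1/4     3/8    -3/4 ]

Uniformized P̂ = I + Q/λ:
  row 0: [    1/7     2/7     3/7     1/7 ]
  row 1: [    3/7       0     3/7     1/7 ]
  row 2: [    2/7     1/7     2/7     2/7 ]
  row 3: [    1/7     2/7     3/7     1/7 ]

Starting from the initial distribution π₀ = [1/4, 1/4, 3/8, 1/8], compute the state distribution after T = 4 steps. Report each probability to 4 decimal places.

t=0: π = [0.2500, 0.2500, 0.3750, 0.1250]
t=1: π = [0.2679, 0.1607, 0.3750, 0.1964]
t=2: π = [0.2423, 0.1862, 0.3750, 0.1964]
t=3: π = [0.2496, 0.1789, 0.3750, 0.1964]
t=4: π = [0.2476, 0.1810, 0.3750, 0.1964]

π = [0.2476, 0.1810, 0.3750, 0.1964]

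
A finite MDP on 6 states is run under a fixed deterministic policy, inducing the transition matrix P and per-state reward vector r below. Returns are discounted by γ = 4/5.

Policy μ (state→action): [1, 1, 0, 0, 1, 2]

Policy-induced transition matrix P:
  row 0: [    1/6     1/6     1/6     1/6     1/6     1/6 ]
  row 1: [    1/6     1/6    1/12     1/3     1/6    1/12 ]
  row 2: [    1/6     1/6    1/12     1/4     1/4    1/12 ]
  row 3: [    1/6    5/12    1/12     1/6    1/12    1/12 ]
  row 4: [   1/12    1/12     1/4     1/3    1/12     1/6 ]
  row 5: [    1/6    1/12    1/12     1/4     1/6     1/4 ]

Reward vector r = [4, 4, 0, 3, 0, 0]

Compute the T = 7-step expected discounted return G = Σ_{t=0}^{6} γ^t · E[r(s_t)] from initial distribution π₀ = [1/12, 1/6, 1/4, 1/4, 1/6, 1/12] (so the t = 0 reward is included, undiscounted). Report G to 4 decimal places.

G = 8.1933

t=0: π = [0.0833, 0.1667, 0.2500, 0.2500, 0.1667, 0.0833], E[r] = 1.7500, γ^t·E[r] = 1.750000, running G = 1.750000
t=1: π = [0.1528, 0.2083, 0.1181, 0.2500, 0.1528, 0.1181], E[r] = 2.1944, γ^t·E[r] = 1.755556, running G = 3.505556
t=2: π = [0.1539, 0.2066, 0.1215, 0.2465, 0.1429, 0.1285], E[r] = 2.1817, γ^t·E[r] = 1.396296, running G = 4.901852
t=3: π = [0.1548, 0.2057, 0.1200, 0.2458, 0.1443, 0.1295], E[r] = 2.1790, γ^t·E[r] = 1.115654, running G = 6.017506
t=4: π = [0.1546, 0.2053, 0.1203, 0.2458, 0.1442, 0.1298], E[r] = 2.1771, γ^t·E[r] = 0.891732, running G = 6.909238
t=5: π = [0.1547, 0.2053, 0.1202, 0.2458, 0.1442, 0.1299], E[r] = 2.1770, γ^t·E[r] = 0.713358, running G = 7.622595
t=6: π = [0.1547, 0.2053, 0.1203, 0.2458, 0.1442, 0.1299], E[r] = 2.1769, γ^t·E[r] = 0.570670, running G = 8.193265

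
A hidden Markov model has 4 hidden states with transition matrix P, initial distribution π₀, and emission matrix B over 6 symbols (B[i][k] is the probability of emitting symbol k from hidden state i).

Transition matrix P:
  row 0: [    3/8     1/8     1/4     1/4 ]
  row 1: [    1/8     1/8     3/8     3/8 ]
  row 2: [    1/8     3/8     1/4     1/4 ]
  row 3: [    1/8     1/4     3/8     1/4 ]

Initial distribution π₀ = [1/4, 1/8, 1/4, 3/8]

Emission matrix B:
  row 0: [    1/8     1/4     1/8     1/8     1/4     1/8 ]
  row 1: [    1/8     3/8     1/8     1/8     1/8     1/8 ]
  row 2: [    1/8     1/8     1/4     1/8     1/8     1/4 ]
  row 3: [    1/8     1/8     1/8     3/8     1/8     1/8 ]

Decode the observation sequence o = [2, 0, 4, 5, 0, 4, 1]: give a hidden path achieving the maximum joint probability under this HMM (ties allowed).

path = [2, 1, 3, 2, 1, 2, 1]

t=0: δ = [3.125e-02, 1.562e-02, 6.250e-02, 4.688e-02]  (obs o_0=2)
t=1: δ = [1.465e-03, 2.930e-03, 2.197e-03, 1.953e-03]  ψ = [0, 2, 3, 2]  (obs o_1=0)
t=2: δ = [1.373e-04, 1.030e-04, 1.373e-04, 1.373e-04]  ψ = [0, 2, 1, 1]  (obs o_2=4)
t=3: δ = [6.437e-06, 6.437e-06, 1.287e-05, 4.828e-06]  ψ = [0, 2, 3, 1]  (obs o_3=5)
t=4: δ = [3.017e-07, 6.035e-07, 4.023e-07, 4.023e-07]  ψ = [0, 2, 2, 2]  (obs o_4=0)
t=5: δ = [2.829e-08, 1.886e-08, 2.829e-08, 2.829e-08]  ψ = [0, 2, 1, 1]  (obs o_5=4)
t=6: δ = [2.652e-09, 3.978e-09, 1.326e-09, 8.840e-10]  ψ = [0, 2, 3, 0]  (obs o_6=1)
backtrack: best end state = 1; path = [2, 1, 3, 2, 1, 2, 1]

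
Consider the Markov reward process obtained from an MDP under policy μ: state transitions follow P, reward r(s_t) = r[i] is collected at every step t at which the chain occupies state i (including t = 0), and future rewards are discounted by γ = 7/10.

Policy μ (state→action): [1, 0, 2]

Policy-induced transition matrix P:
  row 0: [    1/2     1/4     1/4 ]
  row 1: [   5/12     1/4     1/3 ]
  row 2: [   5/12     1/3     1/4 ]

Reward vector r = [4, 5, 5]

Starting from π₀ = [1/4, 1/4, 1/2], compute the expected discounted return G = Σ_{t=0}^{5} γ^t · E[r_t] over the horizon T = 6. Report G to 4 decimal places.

G = 13.5862

t=0: π = [0.2500, 0.2500, 0.5000], E[r] = 4.7500, γ^t·E[r] = 4.750000, running G = 4.750000
t=1: π = [0.4375, 0.2917, 0.2708], E[r] = 4.5625, γ^t·E[r] = 3.193750, running G = 7.943750
t=2: π = [0.4531, 0.2726, 0.2743], E[r] = 4.5469, γ^t·E[r] = 2.227969, running G = 10.171719
t=3: π = [0.4544, 0.2729, 0.2727], E[r] = 4.5456, γ^t·E[r] = 1.559132, running G = 11.730850
t=4: π = [0.4545, 0.2727, 0.2727], E[r] = 4.5455, γ^t·E[r] = 1.091366, running G = 12.822216
t=5: π = [0.4545, 0.2727, 0.2727], E[r] = 4.5455, γ^t·E[r] = 0.763955, running G = 13.586171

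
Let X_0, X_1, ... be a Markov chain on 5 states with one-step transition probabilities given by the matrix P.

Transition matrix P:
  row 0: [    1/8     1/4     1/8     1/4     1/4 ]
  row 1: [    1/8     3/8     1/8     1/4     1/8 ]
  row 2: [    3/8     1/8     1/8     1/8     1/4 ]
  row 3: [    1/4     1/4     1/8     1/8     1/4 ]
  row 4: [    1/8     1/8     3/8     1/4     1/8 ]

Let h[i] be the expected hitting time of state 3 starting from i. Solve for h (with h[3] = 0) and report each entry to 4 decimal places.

First-step conditioning: h[3] = 0; for i ≠ 3, h[i] = 1 + Σ_k P[i][k]·h[k].
  h[0] = 1 + 1/8·h[0] + 1/4·h[1] + 1/8·h[2] + 1/4·h[4]
  h[1] = 1 + 1/8·h[0] + 3/8·h[1] + 1/8·h[2] + 1/8·h[4]
  h[2] = 1 + 3/8·h[0] + 1/8·h[1] + 1/8·h[2] + 1/4·h[4]
  h[4] = 1 + 1/8·h[0] + 1/8·h[1] + 3/8·h[2] + 1/8·h[4]
Solving the 4×4 linear system over states ≠ 3 gives exactly h = [1976/451, 48/11, 2224/451, 0, 2032/451] (h[3] = 0 is the target).

h = [4.3814, 4.3636, 4.9313, 0.0000, 4.5055]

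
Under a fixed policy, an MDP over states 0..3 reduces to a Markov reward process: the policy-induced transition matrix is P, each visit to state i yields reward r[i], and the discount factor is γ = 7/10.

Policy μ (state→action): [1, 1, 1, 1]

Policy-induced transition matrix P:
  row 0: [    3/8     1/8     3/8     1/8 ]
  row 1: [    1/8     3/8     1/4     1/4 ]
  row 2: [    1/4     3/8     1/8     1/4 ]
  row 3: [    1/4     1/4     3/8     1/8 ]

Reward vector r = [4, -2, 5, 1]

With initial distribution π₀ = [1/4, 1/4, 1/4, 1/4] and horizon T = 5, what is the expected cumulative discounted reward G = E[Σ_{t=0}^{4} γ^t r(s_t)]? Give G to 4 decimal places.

G = 5.5147

t=0: π = [0.2500, 0.2500, 0.2500, 0.2500], E[r] = 2.0000, γ^t·E[r] = 2.000000, running G = 2.000000
t=1: π = [0.2500, 0.2813, 0.2813, 0.1875], E[r] = 2.0313, γ^t·E[r] = 1.421875, running G = 3.421875
t=2: π = [0.2461, 0.2891, 0.2695, 0.1953], E[r] = 1.9492, γ^t·E[r] = 0.955117, running G = 4.376992
t=3: π = [0.2446, 0.2891, 0.2715, 0.1948], E[r] = 1.9526, γ^t·E[r] = 0.669754, running G = 5.046747
t=4: π = [0.2444, 0.2895, 0.2710, 0.1951], E[r] = 1.9489, γ^t·E[r] = 0.467919, running G = 5.514666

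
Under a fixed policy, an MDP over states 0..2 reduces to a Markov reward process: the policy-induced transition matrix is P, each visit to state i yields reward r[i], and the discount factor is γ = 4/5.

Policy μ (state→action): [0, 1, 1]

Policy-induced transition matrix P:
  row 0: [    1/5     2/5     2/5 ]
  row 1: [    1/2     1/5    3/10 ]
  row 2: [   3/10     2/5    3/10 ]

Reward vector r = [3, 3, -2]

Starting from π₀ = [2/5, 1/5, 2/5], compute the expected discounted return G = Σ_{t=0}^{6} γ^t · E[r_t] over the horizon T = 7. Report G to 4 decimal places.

t=0: π = [0.4000, 0.2000, 0.4000], E[r] = 1.0000, γ^t·E[r] = 1.000000, running G = 1.000000
t=1: π = [0.3000, 0.3600, 0.3400], E[r] = 1.3000, γ^t·E[r] = 1.040000, running G = 2.040000
t=2: π = [0.3420, 0.3280, 0.3300], E[r] = 1.3500, γ^t·E[r] = 0.864000, running G = 2.904000
t=3: π = [0.3314, 0.3344, 0.3342], E[r] = 1.3290, γ^t·E[r] = 0.680448, running G = 3.584448
t=4: π = [0.3337, 0.3331, 0.3331], E[r] = 1.3343, γ^t·E[r] = 0.546529, running G = 4.130977
t=5: π = [0.3333, 0.3334, 0.3334], E[r] = 1.3331, γ^t·E[r] = 0.436840, running G = 4.567817
t=6: π = [0.3334, 0.3333, 0.3333], E[r] = 1.3334, γ^t·E[r] = 0.349536, running G = 4.917354

G = 4.9174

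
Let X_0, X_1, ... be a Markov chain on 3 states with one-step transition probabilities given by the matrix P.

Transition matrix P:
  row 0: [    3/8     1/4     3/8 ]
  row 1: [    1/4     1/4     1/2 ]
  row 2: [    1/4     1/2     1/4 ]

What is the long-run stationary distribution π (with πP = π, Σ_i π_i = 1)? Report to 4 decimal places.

Balance equations π_j = Σ_i π_i·P[i][j]:
  π_0 = 3/8·π_0 + 1/4·π_1 + 1/4·π_2
  π_1 = 1/4·π_0 + 1/4·π_1 + 1/2·π_2
  normalize: π_0 + π_1 + π_2 = 1
Solving the linear system gives exactly π = [2/7, 12/35, 13/35].

π = [0.2857, 0.3429, 0.3714]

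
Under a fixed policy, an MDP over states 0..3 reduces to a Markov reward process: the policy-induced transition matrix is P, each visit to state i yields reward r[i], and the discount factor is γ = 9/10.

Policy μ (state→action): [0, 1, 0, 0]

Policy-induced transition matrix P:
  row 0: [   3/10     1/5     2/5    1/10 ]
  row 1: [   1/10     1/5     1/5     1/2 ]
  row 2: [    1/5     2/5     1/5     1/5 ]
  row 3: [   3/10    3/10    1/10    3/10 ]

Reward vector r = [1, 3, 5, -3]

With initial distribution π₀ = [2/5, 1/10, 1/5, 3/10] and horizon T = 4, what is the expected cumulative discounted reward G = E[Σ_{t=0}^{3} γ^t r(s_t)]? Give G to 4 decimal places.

G = 4.3143

t=0: π = [0.4000, 0.1000, 0.2000, 0.3000], E[r] = 0.8000, γ^t·E[r] = 0.800000, running G = 0.800000
t=1: π = [0.2600, 0.2700, 0.2500, 0.2200], E[r] = 1.6600, γ^t·E[r] = 1.494000, running G = 2.294000
t=2: π = [0.2210, 0.2720, 0.2300, 0.2770], E[r] = 1.3560, γ^t·E[r] = 1.098360, running G = 3.392360
t=3: π = [0.2226, 0.2737, 0.2165, 0.2872], E[r] = 1.2646, γ^t·E[r] = 0.921893, running G = 4.314253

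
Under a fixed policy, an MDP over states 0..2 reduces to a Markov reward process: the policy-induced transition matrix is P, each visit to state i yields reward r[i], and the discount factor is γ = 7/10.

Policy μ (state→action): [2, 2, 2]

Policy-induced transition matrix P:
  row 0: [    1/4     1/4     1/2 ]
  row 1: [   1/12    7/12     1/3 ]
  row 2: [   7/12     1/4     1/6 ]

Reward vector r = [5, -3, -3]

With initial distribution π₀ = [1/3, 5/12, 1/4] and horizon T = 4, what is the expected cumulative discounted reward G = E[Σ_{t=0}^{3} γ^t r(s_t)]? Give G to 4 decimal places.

t=0: π = [0.3333, 0.4167, 0.2500], E[r] = -0.3333, γ^t·E[r] = -0.333333, running G = -0.333333
t=1: π = [0.2639, 0.3889, 0.3472], E[r] = -0.8889, γ^t·E[r] = -0.622222, running G = -0.955556
t=2: π = [0.3009, 0.3796, 0.3194], E[r] = -0.5926, γ^t·E[r] = -0.290370, running G = -1.245926
t=3: π = [0.2932, 0.3765, 0.3302], E[r] = -0.6543, γ^t·E[r] = -0.224432, running G = -1.470358

G = -1.4704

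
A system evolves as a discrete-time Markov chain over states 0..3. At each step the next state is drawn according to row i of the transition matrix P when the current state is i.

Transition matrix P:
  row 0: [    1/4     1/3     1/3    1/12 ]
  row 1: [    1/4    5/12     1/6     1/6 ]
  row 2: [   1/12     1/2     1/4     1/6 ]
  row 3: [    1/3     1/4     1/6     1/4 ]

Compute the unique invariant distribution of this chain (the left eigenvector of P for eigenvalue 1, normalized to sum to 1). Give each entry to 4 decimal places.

Balance equations π_j = Σ_i π_i·P[i][j]:
  π_0 = 1/4·π_0 + 1/4·π_1 + 1/12·π_2 + 1/3·π_3
  π_1 = 1/3·π_0 + 5/12·π_1 + 1/2·π_2 + 1/4·π_3
  π_2 = 1/3·π_0 + 1/6·π_1 + 1/4·π_2 + 1/6·π_3
  normalize: π_0 + π_1 + π_2 + π_3 = 1
Solving the linear system gives exactly π = [31/137, 587/1507, 336/1507, 243/1507].

π = [0.2263, 0.3895, 0.2230, 0.1612]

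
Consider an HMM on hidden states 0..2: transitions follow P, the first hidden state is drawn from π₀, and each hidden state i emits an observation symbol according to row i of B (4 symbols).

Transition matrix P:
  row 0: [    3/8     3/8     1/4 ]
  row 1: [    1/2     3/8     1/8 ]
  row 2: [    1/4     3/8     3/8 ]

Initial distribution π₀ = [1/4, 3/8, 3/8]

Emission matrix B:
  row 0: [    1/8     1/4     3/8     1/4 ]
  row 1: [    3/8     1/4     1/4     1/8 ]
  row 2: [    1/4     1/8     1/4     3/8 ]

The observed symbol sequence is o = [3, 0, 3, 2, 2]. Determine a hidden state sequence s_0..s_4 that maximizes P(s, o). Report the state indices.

path = [2, 1, 0, 0, 0]

t=0: δ = [6.250e-02, 4.688e-02, 1.406e-01]  (obs o_0=3)
t=1: δ = [4.395e-03, 1.978e-02, 1.318e-02]  ψ = [2, 2, 2]  (obs o_1=0)
t=2: δ = [2.472e-03, 9.270e-04, 1.854e-03]  ψ = [1, 1, 2]  (obs o_2=3)
t=3: δ = [3.476e-04, 2.317e-04, 1.738e-04]  ψ = [0, 0, 2]  (obs o_3=2)
t=4: δ = [4.888e-05, 3.259e-05, 2.173e-05]  ψ = [0, 0, 0]  (obs o_4=2)
backtrack: best end state = 0; path = [2, 1, 0, 0, 0]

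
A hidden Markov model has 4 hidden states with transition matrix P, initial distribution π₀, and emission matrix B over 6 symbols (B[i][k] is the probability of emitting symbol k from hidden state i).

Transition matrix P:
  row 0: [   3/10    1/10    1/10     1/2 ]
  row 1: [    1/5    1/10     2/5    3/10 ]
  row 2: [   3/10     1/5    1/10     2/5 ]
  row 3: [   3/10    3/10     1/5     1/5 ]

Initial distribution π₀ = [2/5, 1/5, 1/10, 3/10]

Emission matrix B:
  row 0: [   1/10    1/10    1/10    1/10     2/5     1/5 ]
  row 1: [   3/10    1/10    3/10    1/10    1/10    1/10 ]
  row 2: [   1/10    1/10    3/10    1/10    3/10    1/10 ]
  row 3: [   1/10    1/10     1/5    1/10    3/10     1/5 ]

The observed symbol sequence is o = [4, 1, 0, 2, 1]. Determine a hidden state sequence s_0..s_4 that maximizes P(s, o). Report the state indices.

t=0: δ = [1.600e-01, 2.000e-02, 3.000e-02, 9.000e-02]  (obs o_0=4)
t=1: δ = [4.800e-03, 2.700e-03, 1.800e-03, 8.000e-03]  ψ = [0, 3, 3, 0]  (obs o_1=1)
t=2: δ = [2.400e-04, 7.200e-04, 1.600e-04, 2.400e-04]  ψ = [3, 3, 3, 0]  (obs o_2=0)
t=3: δ = [1.440e-05, 2.160e-05, 8.640e-05, 4.320e-05]  ψ = [1, 1, 1, 1]  (obs o_3=2)
t=4: δ = [2.592e-06, 1.728e-06, 8.640e-07, 3.456e-06]  ψ = [2, 2, 1, 2]  (obs o_4=1)
backtrack: best end state = 3; path = [0, 3, 1, 2, 3]

path = [0, 3, 1, 2, 3]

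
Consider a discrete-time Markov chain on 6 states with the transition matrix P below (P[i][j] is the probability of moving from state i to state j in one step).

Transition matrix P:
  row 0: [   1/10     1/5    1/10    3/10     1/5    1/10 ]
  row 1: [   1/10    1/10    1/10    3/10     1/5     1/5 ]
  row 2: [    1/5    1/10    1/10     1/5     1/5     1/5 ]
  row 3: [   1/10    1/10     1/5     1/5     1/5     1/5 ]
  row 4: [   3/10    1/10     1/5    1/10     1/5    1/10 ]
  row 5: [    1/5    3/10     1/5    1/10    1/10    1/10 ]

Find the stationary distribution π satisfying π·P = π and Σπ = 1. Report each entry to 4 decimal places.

π = [0.1673, 0.1467, 0.1533, 0.1979, 0.1850, 0.1498]

Balance equations π_j = Σ_i π_i·P[i][j]:
  π_0 = 1/10·π_0 + 1/10·π_1 + 1/5·π_2 + 1/10·π_3 + 3/10·π_4 + 1/5·π_5
  π_1 = 1/5·π_0 + 1/10·π_1 + 1/10·π_2 + 1/10·π_3 + 1/10·π_4 + 3/10·π_5
  π_2 = 1/10·π_0 + 1/10·π_1 + 1/10·π_2 + 1/5·π_3 + 1/5·π_4 + 1/5·π_5
  π_3 = 3/10·π_0 + 3/10·π_1 + 1/5·π_2 + 1/5·π_3 + 1/10·π_4 + 1/10·π_5
  π_4 = 1/5·π_0 + 1/5·π_1 + 1/5·π_2 + 1/5·π_3 + 1/5·π_4 + 1/10·π_5
  normalize: π_0 + π_1 + π_2 + π_3 + π_4 + π_5 = 1
Solving the linear system gives exactly π = [20405/121959, 17890/121959, 2077/13551, 894/4517, 22565/121959, 18268/121959].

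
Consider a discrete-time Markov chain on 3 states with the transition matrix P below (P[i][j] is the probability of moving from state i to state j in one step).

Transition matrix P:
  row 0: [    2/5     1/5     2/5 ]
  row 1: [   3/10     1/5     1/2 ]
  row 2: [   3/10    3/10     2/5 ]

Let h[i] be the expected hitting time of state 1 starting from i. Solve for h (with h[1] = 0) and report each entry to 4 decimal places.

First-step conditioning: h[1] = 0; for i ≠ 1, h[i] = 1 + Σ_k P[i][k]·h[k].
  h[0] = 1 + 2/5·h[0] + 2/5·h[2]
  h[2] = 1 + 3/10·h[0] + 2/5·h[2]
Solving the 2×2 linear system over states ≠ 1 gives exactly h = [25/6, 0, 15/4] (h[1] = 0 is the target).

h = [4.1667, 0.0000, 3.7500]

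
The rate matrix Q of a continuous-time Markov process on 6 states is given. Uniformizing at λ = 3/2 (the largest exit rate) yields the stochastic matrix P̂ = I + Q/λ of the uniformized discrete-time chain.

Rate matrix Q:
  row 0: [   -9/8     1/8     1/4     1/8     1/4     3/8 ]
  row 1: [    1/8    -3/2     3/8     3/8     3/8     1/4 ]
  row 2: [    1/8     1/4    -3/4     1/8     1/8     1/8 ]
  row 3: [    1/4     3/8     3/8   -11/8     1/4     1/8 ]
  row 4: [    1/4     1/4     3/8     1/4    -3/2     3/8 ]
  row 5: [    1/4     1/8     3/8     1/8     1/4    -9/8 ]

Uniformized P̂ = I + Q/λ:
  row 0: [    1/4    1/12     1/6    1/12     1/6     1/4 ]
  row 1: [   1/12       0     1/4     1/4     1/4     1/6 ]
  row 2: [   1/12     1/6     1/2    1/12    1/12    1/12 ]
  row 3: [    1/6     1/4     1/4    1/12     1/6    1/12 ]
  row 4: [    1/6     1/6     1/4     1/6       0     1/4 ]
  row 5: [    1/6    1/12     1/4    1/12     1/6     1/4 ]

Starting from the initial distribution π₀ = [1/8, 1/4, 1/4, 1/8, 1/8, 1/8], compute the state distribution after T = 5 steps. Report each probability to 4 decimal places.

t=0: π = [0.1250, 0.2500, 0.2500, 0.1250, 0.1250, 0.1250]
t=1: π = [0.1354, 0.1146, 0.3021, 0.1354, 0.1458, 0.1667]
t=2: π = [0.1432, 0.1337, 0.3142, 0.1146, 0.1267, 0.1675]
t=3: π = [0.1413, 0.1280, 0.3166, 0.1162, 0.1305, 0.1674]
t=4: π = [0.1414, 0.1293, 0.3174, 0.1155, 0.1292, 0.1672]
t=5: π = [0.1412, 0.1290, 0.3176, 0.1156, 0.1295, 0.1671]

π = [0.1412, 0.1290, 0.3176, 0.1156, 0.1295, 0.1671]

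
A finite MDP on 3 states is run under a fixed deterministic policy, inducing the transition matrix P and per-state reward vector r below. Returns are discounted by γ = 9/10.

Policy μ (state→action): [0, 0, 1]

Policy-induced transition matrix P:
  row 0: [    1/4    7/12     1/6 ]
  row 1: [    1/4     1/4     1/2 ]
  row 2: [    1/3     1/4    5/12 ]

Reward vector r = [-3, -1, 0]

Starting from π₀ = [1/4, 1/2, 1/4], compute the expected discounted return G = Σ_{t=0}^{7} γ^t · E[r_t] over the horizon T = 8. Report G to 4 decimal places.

G = -6.7903

t=0: π = [0.2500, 0.5000, 0.2500], E[r] = -1.2500, γ^t·E[r] = -1.250000, running G = -1.250000
t=1: π = [0.2708, 0.3333, 0.3958], E[r] = -1.1458, γ^t·E[r] = -1.031250, running G = -2.281250
t=2: π = [0.2830, 0.3403, 0.3767], E[r] = -1.1892, γ^t·E[r] = -0.963281, running G = -3.244531
t=3: π = [0.2814, 0.3443, 0.3743], E[r] = -1.1885, γ^t·E[r] = -0.866426, running G = -4.110957
t=4: π = [0.2812, 0.3438, 0.3750], E[r] = -1.1874, γ^t·E[r] = -0.779032, running G = -4.889989
t=5: π = [0.2813, 0.3437, 0.3750], E[r] = -1.1875, γ^t·E[r] = -0.701197, running G = -5.591186
t=6: π = [0.2813, 0.3438, 0.3750], E[r] = -1.1875, γ^t·E[r] = -0.631089, running G = -6.222274
t=7: π = [0.2812, 0.3438, 0.3750], E[r] = -1.1875, γ^t·E[r] = -0.567978, running G = -6.790252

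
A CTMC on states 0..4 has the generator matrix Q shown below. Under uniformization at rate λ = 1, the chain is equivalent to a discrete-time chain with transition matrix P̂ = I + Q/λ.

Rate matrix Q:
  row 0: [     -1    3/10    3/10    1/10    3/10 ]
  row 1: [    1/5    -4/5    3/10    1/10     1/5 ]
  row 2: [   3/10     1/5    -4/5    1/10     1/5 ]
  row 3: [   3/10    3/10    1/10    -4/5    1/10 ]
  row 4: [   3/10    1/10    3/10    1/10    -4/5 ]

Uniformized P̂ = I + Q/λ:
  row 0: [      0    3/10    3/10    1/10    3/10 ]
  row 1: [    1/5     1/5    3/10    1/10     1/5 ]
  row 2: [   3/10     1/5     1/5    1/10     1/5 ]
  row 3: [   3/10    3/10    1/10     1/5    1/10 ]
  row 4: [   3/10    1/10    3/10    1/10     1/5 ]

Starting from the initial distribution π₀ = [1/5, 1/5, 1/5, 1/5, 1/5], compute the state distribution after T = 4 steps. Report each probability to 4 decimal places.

t=0: π = [0.2000, 0.2000, 0.2000, 0.2000, 0.2000]
t=1: π = [0.2200, 0.2200, 0.2400, 0.1200, 0.2000]
t=2: π = [0.2120, 0.2140, 0.2520, 0.1120, 0.2100]
t=3: π = [0.2150, 0.2114, 0.2524, 0.1112, 0.2100]
t=4: π = [0.2144, 0.2116, 0.2525, 0.1111, 0.2104]

π = [0.2144, 0.2116, 0.2525, 0.1111, 0.2104]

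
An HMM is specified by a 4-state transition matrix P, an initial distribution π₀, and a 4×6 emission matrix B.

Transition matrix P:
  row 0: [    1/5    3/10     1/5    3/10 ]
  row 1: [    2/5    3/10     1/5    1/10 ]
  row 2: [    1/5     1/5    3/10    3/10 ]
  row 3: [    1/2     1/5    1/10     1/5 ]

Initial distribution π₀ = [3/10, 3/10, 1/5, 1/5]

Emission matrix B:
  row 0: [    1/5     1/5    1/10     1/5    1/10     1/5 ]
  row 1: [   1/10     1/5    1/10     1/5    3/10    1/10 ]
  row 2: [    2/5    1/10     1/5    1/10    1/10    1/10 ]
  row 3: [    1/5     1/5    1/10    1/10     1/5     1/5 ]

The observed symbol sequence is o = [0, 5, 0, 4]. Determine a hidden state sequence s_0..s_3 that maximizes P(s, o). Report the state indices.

t=0: δ = [6.000e-02, 3.000e-02, 8.000e-02, 4.000e-02]  (obs o_0=0)
t=1: δ = [4.000e-03, 1.800e-03, 2.400e-03, 4.800e-03]  ψ = [3, 0, 2, 2]  (obs o_1=5)
t=2: δ = [4.800e-04, 1.200e-04, 3.200e-04, 2.400e-04]  ψ = [3, 0, 0, 0]  (obs o_2=0)
t=3: δ = [1.200e-05, 4.320e-05, 9.600e-06, 2.880e-05]  ψ = [3, 0, 0, 0]  (obs o_3=4)
backtrack: best end state = 1; path = [2, 3, 0, 1]

path = [2, 3, 0, 1]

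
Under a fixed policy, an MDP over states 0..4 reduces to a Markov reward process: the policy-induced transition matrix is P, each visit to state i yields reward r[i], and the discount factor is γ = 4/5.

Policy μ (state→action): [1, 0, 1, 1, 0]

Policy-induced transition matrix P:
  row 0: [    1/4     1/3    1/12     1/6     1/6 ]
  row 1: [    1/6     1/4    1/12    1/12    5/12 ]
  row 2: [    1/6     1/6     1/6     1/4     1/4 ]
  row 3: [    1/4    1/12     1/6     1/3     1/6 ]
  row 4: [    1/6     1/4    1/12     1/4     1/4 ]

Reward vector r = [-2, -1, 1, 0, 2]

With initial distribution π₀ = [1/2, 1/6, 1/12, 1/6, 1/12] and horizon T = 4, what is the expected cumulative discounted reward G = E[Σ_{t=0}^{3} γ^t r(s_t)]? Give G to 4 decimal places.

G = -1.0462

t=0: π = [0.5000, 0.1667, 0.0833, 0.1667, 0.0833], E[r] = -0.9167, γ^t·E[r] = -0.916667, running G = -0.916667
t=1: π = [0.2222, 0.2569, 0.1042, 0.1944, 0.2222], E[r] = -0.1528, γ^t·E[r] = -0.122222, running G = -1.038889
t=2: π = [0.2014, 0.2274, 0.1082, 0.2049, 0.2581], E[r] = -0.0058, γ^t·E[r] = -0.003704, running G = -1.042593
t=3: π = [0.2005, 0.2236, 0.1094, 0.2124, 0.2541], E[r] = -0.0071, γ^t·E[r] = -0.003654, running G = -1.046247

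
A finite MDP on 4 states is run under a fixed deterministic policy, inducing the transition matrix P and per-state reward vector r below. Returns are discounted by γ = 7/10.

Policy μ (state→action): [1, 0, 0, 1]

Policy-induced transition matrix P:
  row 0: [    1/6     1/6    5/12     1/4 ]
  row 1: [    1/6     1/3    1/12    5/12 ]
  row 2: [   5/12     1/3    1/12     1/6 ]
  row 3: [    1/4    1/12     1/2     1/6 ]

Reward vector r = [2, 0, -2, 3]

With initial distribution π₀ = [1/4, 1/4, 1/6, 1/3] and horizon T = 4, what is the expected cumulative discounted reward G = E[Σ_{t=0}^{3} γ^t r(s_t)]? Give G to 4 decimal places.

t=0: π = [0.2500, 0.2500, 0.1667, 0.3333], E[r] = 1.1667, γ^t·E[r] = 1.166667, running G = 1.166667
t=1: π = [0.2361, 0.2083, 0.3056, 0.2500], E[r] = 0.6111, γ^t·E[r] = 0.427778, running G = 1.594444
t=2: π = [0.2639, 0.2315, 0.2662, 0.2384], E[r] = 0.7106, γ^t·E[r] = 0.348218, running G = 1.942662
t=3: π = [0.2531, 0.2297, 0.2706, 0.2465], E[r] = 0.7045, γ^t·E[r] = 0.241635, running G = 2.184297

G = 2.1843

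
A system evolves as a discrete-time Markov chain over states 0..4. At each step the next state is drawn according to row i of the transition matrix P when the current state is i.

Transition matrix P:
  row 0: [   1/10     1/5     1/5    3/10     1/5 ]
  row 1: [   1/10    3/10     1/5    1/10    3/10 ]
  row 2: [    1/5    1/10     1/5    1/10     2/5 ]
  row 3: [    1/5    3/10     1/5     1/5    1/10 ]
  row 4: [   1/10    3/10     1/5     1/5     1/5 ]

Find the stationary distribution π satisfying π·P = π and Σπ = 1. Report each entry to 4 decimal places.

Balance equations π_j = Σ_i π_i·P[i][j]:
  π_0 = 1/10·π_0 + 1/10·π_1 + 1/5·π_2 + 1/5·π_3 + 1/10·π_4
  π_1 = 1/5·π_0 + 3/10·π_1 + 1/10·π_2 + 3/10·π_3 + 3/10·π_4
  π_2 = 1/5·π_0 + 1/5·π_1 + 1/5·π_2 + 1/5·π_3 + 1/5·π_4
  π_3 = 3/10·π_0 + 1/10·π_1 + 1/10·π_2 + 1/5·π_3 + 1/5·π_4
  normalize: π_0 + π_1 + π_2 + π_3 + π_4 = 1
Solving the linear system gives exactly π = [677/4945, 1218/4945, 1/5, 836/4945, 245/989].

π = [0.1369, 0.2463, 0.2000, 0.1691, 0.2477]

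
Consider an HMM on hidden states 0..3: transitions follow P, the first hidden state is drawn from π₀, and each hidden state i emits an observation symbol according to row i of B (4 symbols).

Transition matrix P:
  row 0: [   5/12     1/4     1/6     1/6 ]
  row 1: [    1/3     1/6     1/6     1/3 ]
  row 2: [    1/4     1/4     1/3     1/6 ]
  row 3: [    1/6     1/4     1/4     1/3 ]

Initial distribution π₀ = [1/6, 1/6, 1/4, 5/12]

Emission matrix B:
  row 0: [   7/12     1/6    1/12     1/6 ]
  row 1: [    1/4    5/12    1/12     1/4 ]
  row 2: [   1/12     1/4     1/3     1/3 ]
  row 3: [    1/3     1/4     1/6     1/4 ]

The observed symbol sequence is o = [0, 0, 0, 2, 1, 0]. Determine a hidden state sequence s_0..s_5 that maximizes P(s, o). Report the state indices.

t=0: δ = [9.722e-02, 4.167e-02, 2.083e-02, 1.389e-01]  (obs o_0=0)
t=1: δ = [2.363e-02, 8.681e-03, 2.894e-03, 1.543e-02]  ψ = [0, 3, 3, 3]  (obs o_1=0)
t=2: δ = [5.744e-03, 1.477e-03, 3.282e-04, 1.715e-03]  ψ = [0, 0, 0, 3]  (obs o_2=0)
t=3: δ = [1.994e-04, 1.197e-04, 3.191e-04, 1.595e-04]  ψ = [0, 0, 0, 0]  (obs o_3=2)
t=4: δ = [1.385e-05, 3.324e-05, 2.659e-05, 1.330e-05]  ψ = [0, 2, 2, 2]  (obs o_4=1)
t=5: δ = [6.463e-06, 1.662e-06, 7.386e-07, 3.693e-06]  ψ = [1, 2, 2, 1]  (obs o_5=0)
backtrack: best end state = 0; path = [0, 0, 0, 2, 1, 0]

path = [0, 0, 0, 2, 1, 0]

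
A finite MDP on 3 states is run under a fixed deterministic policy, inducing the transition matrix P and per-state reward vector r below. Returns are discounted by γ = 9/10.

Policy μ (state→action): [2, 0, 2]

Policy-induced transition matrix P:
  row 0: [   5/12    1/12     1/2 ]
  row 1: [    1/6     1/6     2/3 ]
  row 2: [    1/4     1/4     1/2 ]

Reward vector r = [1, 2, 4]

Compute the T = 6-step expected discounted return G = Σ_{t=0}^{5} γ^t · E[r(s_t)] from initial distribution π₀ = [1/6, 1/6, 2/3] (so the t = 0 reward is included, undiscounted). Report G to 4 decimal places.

G = 13.4372

t=0: π = [0.1667, 0.1667, 0.6667], E[r] = 3.1667, γ^t·E[r] = 3.166667, running G = 3.166667
t=1: π = [0.2639, 0.2083, 0.5278], E[r] = 2.7917, γ^t·E[r] = 2.512500, running G = 5.679167
t=2: π = [0.2766, 0.1887, 0.5347], E[r] = 2.7928, γ^t·E[r] = 2.262188, running G = 7.941354
t=3: π = [0.2804, 0.1882, 0.5314], E[r] = 2.7825, γ^t·E[r] = 2.028445, running G = 9.969799
t=4: π = [0.2810, 0.1876, 0.5314], E[r] = 2.7817, γ^t·E[r] = 1.825058, running G = 11.794857
t=5: π = [0.2812, 0.1875, 0.5313], E[r] = 2.7813, γ^t·E[r] = 1.642342, running G = 13.437199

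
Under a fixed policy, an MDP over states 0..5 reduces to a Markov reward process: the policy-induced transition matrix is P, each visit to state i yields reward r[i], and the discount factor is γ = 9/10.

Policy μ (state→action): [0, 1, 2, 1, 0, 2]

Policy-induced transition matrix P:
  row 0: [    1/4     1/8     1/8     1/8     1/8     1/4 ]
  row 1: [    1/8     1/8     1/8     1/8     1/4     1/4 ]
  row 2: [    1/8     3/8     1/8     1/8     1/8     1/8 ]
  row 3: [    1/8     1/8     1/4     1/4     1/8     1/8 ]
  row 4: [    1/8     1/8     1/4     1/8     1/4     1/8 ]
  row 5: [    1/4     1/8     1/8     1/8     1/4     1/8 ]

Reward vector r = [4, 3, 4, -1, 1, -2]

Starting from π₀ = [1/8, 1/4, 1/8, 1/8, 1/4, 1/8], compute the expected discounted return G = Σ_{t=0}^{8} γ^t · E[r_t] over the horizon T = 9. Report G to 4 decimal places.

t=0: π = [0.1250, 0.2500, 0.1250, 0.1250, 0.2500, 0.1250], E[r] = 1.6250, γ^t·E[r] = 1.625000, running G = 1.625000
t=1: π = [0.1563, 0.1563, 0.1719, 0.1406, 0.2031, 0.1719], E[r] = 1.5000, γ^t·E[r] = 1.350000, running G = 2.975000
t=2: π = [0.1660, 0.1680, 0.1680, 0.1426, 0.1914, 0.1641], E[r] = 1.5605, γ^t·E[r] = 1.264043, running G = 4.239043
t=3: π = [0.1663, 0.1670, 0.1667, 0.1428, 0.1904, 0.1667], E[r] = 1.5471, γ^t·E[r] = 1.127850, running G = 5.366893
t=4: π = [0.1666, 0.1667, 0.1667, 0.1429, 0.1905, 0.1667], E[r] = 1.5475, γ^t·E[r] = 1.015345, running G = 6.382238
t=5: π = [0.1667, 0.1667, 0.1667, 0.1429, 0.1905, 0.1667], E[r] = 1.5476, γ^t·E[r] = 0.913853, running G = 7.296091
t=6: π = [0.1667, 0.1667, 0.1667, 0.1429, 0.1905, 0.1667], E[r] = 1.5476, γ^t·E[r] = 0.822471, running G = 8.118562
t=7: π = [0.1667, 0.1667, 0.1667, 0.1429, 0.1905, 0.1667], E[r] = 1.5476, γ^t·E[r] = 0.740221, running G = 8.858784
t=8: π = [0.1667, 0.1667, 0.1667, 0.1429, 0.1905, 0.1667], E[r] = 1.5476, γ^t·E[r] = 0.666199, running G = 9.524983

G = 9.5250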